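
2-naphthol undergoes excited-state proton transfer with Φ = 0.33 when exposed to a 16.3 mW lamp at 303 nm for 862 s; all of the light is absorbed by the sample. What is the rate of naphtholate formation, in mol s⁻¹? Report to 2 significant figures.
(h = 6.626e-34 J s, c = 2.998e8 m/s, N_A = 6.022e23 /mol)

1.4e-8 mol s⁻¹

Photon energy at 303 nm: hc/λ = (6.626e-34)(2.998e8)/(303e-9) = 6.556e-19 J.
Energy delivered: (16.3 mW)(862 s) = 14.05 J.
Photons incident: 14.05 / 6.556e-19 = 2.143e19, i.e. 2.143e19/6.022e23 = 3.559e-5 mol.
Product formed: 0.33 × 3.559e-5 = 1.174e-5 mol.
Rate: 1.174e-5 / 862 s = 1.4e-8 mol s⁻¹.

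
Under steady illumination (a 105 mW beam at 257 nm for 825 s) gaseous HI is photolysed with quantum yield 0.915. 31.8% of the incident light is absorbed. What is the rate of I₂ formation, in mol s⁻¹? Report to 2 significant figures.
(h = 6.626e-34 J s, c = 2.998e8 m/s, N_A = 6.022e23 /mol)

6.6e-8 mol s⁻¹

Photon energy at 257 nm: hc/λ = (6.626e-34)(2.998e8)/(257e-9) = 7.729e-19 J.
Energy delivered: (105 mW)(825 s) = 86.63 J.
Photons incident: 86.63 / 7.729e-19 = 1.121e20, i.e. 1.121e20/6.022e23 = 1.862e-4 mol.
Photons absorbed: 0.318 × 1.862e-4 = 5.921e-5 mol.
Product formed: 0.915 × 5.921e-5 = 5.418e-5 mol.
Rate: 5.418e-5 / 825 s = 6.6e-8 mol s⁻¹.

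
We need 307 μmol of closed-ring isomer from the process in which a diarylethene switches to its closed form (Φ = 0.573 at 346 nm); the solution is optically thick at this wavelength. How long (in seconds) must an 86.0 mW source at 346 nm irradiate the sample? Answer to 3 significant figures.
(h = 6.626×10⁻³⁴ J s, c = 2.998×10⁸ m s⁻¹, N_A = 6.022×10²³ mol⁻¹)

Product: 307 μmol = 3.07×10⁻⁴ mol.
Photons that must be absorbed: 3.07×10⁻⁴ / 0.573 = 5.358×10⁻⁴ mol.
Photon energy: hc/λ = 5.741×10⁻¹⁹ J; per mole, 3.457×10⁵ J mol⁻¹.
Energy required: 5.358×10⁻⁴ × 3.457×10⁵ = 185.2 J.
Time: 185.2 J / 0.086 W = 2150 s.

t ≈ 2150 s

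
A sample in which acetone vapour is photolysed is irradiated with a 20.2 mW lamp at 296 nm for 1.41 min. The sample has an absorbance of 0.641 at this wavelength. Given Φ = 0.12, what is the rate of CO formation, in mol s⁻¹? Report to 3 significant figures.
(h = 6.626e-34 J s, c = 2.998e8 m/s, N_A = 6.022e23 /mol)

Photon energy at 296 nm: hc/λ = (6.626e-34)(2.998e8)/(296e-9) = 6.711e-19 J.
Energy delivered: (20.2 mW)(84.6 s) = 1.709 J.
Photons incident: 1.709 / 6.711e-19 = 2.547e18, i.e. 2.547e18/6.022e23 = 4.229e-6 mol.
Fraction absorbed: 1 − 10^(−0.641) = 0.7714.
Photons absorbed: 0.7714 × 4.229e-6 = 3.262e-6 mol.
Product formed: 0.12 × 3.262e-6 = 3.914e-7 mol.
Rate: 3.914e-7 / 84.6 s = 4.63e-9 mol s⁻¹.

4.63e-9 mol s⁻¹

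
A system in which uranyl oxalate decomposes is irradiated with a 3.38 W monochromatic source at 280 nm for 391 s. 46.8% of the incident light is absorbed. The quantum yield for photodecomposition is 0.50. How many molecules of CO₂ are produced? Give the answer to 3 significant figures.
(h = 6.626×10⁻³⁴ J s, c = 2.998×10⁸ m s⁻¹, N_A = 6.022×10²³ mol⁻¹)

Photon energy at 280 nm: hc/λ = (6.626×10⁻³⁴)(2.998×10⁸)/(280×10⁻⁹) = 7.095×10⁻¹⁹ J.
Energy delivered: (3.38 W)(391 s) = 1322 J.
Photons incident: 1322 / 7.095×10⁻¹⁹ = 1.863×10²¹, i.e. 1.863×10²¹/6.022×10²³ = 0.003094 mol.
Photons absorbed: 0.468 × 0.003094 = 0.001448 mol.
Product: Φ × n_abs = 0.50 × 0.001448 = 7.240×10⁻⁴ mol.
As a count: 7.240×10⁻⁴ × 6.022×10²³ = 4.36×10²⁰.

4.36×10²⁰ molecules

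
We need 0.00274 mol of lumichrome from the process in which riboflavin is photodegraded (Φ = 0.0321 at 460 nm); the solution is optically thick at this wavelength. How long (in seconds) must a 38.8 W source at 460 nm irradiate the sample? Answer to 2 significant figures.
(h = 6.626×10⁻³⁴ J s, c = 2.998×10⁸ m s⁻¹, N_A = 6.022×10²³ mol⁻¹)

t ≈ 570 s

Photons that must be absorbed: 0.00274 / 0.0321 = 0.08536 mol.
Photon energy: hc/λ = 4.318×10⁻¹⁹ J; per mole, 2.600×10⁵ J mol⁻¹.
Energy required: 0.08536 × 2.600×10⁵ = 2.219×10⁴ J.
Time: 2.219×10⁴ J / 38.8 W = 570 s.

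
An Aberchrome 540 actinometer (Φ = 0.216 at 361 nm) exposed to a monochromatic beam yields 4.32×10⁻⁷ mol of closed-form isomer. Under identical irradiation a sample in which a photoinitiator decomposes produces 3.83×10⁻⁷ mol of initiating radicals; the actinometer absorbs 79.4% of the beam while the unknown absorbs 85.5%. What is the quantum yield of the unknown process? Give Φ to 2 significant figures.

Photons absorbed by the actinometer: 4.32×10⁻⁷ / 0.216 = 2.000×10⁻⁶ mol.
Incident flux: 2.000×10⁻⁶ / 0.794 = 2.519×10⁻⁶ einstein.
Absorbed by unknown: 0.855 × 2.519×10⁻⁶ = 2.154×10⁻⁶ mol.
Φ(unknown) = 3.83×10⁻⁷ / 2.154×10⁻⁶ = 0.18.

Φ = 0.18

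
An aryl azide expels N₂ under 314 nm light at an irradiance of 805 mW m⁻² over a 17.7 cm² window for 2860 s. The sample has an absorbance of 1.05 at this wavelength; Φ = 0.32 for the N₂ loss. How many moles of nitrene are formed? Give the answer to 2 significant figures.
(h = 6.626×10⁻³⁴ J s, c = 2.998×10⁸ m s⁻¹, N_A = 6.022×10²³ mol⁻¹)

3.1×10⁻⁶ mol

Photon energy at 314 nm: hc/λ = (6.626×10⁻³⁴)(2.998×10⁸)/(314×10⁻⁹) = 6.326×10⁻¹⁹ J.
Energy delivered: (805 mW m⁻²)(17.7×10⁻⁴ m²)(2860 s) = 4.075 J.
Photons incident: 4.075 / 6.326×10⁻¹⁹ = 6.442×10¹⁸, i.e. 6.442×10¹⁸/6.022×10²³ = 1.070×10⁻⁵ mol.
Fraction absorbed: 1 − 10^(−1.05) = 0.9109.
Photons absorbed: 0.9109 × 1.070×10⁻⁵ = 9.747×10⁻⁶ mol.
Product: Φ × n_abs = 0.32 × 9.747×10⁻⁶ = 3.119×10⁻⁶ mol.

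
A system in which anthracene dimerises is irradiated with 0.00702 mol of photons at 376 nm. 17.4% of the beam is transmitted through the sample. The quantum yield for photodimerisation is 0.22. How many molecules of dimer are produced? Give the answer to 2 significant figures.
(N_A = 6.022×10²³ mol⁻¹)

7.7×10²⁰ molecules

Fraction absorbed: 1 − 17.4/100 = 0.8260.
Photons absorbed: 0.8260 × 0.00702 = 0.005799 mol.
Product: Φ × n_abs = 0.22 × 0.005799 = 0.001276 mol.
As a count: 0.001276 × 6.022×10²³ = 7.7×10²⁰.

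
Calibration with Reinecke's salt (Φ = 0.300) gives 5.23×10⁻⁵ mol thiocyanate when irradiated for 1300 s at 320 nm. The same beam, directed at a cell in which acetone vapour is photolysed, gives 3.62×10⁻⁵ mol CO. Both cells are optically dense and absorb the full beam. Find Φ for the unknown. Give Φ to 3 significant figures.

Photons absorbed by the actinometer: 5.23×10⁻⁵ / 0.300 = 1.743×10⁻⁴ mol.
Φ(unknown) = 3.62×10⁻⁵ / 1.743×10⁻⁴ = 0.208.

Φ = 0.208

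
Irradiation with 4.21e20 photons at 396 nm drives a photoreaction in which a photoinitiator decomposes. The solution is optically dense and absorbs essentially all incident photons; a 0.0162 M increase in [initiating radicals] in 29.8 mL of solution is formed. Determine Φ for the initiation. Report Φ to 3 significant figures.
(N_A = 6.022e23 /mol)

Φ = 0.691

Product: (0.0162 M)(0.0298 L) = 4.828e-4 mol.
Moles of photons: 4.21e20 / 6.022e23 = 6.991e-4 mol.
Φ = 4.828e-4 mol / 6.991e-4 mol photons = 0.691.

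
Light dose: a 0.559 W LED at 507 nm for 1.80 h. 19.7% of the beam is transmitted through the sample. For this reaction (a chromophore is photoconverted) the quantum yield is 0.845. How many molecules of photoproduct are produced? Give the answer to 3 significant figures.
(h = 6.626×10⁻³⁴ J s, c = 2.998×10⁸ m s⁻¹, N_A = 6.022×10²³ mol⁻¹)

Photon energy at 507 nm: hc/λ = (6.626×10⁻³⁴)(2.998×10⁸)/(507×10⁻⁹) = 3.918×10⁻¹⁹ J.
Energy delivered: (0.559 W)(6480 s) = 3622 J.
Photons incident: 3622 / 3.918×10⁻¹⁹ = 9.245×10²¹, i.e. 9.245×10²¹/6.022×10²³ = 0.01535 mol.
Fraction absorbed: 1 − 19.7/100 = 0.8030.
Photons absorbed: 0.8030 × 0.01535 = 0.01233 mol.
Product: Φ × n_abs = 0.845 × 0.01233 = 0.01042 mol.
As a count: 0.01042 × 6.022×10²³ = 6.27×10²¹.

6.27×10²¹ molecules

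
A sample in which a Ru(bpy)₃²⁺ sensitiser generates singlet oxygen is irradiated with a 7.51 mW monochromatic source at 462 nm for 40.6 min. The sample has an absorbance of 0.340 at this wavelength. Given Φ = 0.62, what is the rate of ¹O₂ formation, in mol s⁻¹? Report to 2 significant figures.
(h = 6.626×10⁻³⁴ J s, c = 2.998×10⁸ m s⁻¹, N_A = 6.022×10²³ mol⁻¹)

Photon energy at 462 nm: hc/λ = (6.626×10⁻³⁴)(2.998×10⁸)/(462×10⁻⁹) = 4.300×10⁻¹⁹ J.
Energy delivered: (7.51 mW)(2436 s) = 18.29 J.
Photons incident: 18.29 / 4.300×10⁻¹⁹ = 4.253×10¹⁹, i.e. 4.253×10¹⁹/6.022×10²³ = 7.062×10⁻⁵ mol.
Fraction absorbed: 1 − 10^(−0.340) = 0.5429.
Photons absorbed: 0.5429 × 7.062×10⁻⁵ = 3.834×10⁻⁵ mol.
Product formed: 0.62 × 3.834×10⁻⁵ = 2.377×10⁻⁵ mol.
Rate: 2.377×10⁻⁵ / 2436 s = 9.8×10⁻⁹ mol s⁻¹.

9.8×10⁻⁹ mol s⁻¹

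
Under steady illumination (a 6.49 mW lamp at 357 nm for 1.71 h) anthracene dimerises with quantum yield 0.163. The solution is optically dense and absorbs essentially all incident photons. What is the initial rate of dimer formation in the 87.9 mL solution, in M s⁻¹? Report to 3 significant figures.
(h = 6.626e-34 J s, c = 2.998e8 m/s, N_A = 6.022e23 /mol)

3.59e-8 M s⁻¹

Photon energy at 357 nm: hc/λ = (6.626e-34)(2.998e8)/(357e-9) = 5.564e-19 J.
Energy delivered: (6.49 mW)(6156 s) = 39.95 J.
Photons incident: 39.95 / 5.564e-19 = 7.180e19, i.e. 7.180e19/6.022e23 = 1.192e-4 mol.
Product formed: 0.163 × 1.192e-4 = 1.943e-5 mol.
Rate: 1.943e-5 mol / (6156 s × 0.0879 L) = 3.59e-8 M s⁻¹.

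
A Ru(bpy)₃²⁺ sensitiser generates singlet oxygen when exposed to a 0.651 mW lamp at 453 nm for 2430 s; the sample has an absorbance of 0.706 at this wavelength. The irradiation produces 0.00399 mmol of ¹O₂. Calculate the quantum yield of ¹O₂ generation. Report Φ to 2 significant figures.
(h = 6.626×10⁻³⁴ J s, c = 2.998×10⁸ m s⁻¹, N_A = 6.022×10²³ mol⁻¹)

Φ = 0.83

Product: 0.00399 mmol = 3.99×10⁻⁶ mol.
Photon energy at 453 nm: hc/λ = (6.626×10⁻³⁴)(2.998×10⁸)/(453×10⁻⁹) = 4.385×10⁻¹⁹ J.
Energy delivered: (0.651 mW)(2430 s) = 1.582 J.
Photons incident: 1.582 / 4.385×10⁻¹⁹ = 3.608×10¹⁸, i.e. 3.608×10¹⁸/6.022×10²³ = 5.991×10⁻⁶ mol.
Fraction absorbed: 1 − 10^(−0.706) = 0.8032.
Photons absorbed: 0.8032 × 5.991×10⁻⁶ = 4.812×10⁻⁶ mol.
Φ = 3.99×10⁻⁶ mol / 4.812×10⁻⁶ mol photons = 0.83.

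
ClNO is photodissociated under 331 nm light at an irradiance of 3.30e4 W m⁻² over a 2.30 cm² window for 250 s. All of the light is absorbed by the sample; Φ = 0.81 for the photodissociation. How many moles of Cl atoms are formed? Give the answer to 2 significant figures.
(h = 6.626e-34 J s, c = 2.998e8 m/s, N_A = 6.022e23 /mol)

0.0043 mol

Photon energy at 331 nm: hc/λ = (6.626e-34)(2.998e8)/(331e-9) = 6.001e-19 J.
Energy delivered: (3.30e4 W m⁻²)(2.30e-4 m²)(250 s) = 1898 J.
Photons incident: 1898 / 6.001e-19 = 3.163e21, i.e. 3.163e21/6.022e23 = 0.005252 mol.
Product: Φ × n_abs = 0.81 × 0.005252 = 0.004254 mol.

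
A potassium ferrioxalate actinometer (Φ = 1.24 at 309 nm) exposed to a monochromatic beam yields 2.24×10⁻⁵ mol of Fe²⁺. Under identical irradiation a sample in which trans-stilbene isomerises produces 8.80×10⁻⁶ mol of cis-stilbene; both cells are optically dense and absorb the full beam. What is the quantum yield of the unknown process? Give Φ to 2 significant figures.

Φ = 0.49

Photons absorbed by the actinometer: 2.24×10⁻⁵ / 1.24 = 1.806×10⁻⁵ mol.
Φ(unknown) = 8.80×10⁻⁶ / 1.806×10⁻⁵ = 0.49.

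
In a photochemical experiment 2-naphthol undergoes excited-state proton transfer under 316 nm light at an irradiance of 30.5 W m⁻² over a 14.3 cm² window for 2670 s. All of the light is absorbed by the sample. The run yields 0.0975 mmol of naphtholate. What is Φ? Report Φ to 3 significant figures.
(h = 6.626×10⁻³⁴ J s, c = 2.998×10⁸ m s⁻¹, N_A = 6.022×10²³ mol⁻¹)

Φ = 0.317

Product: 0.0975 mmol = 9.75×10⁻⁵ mol.
Photon energy at 316 nm: hc/λ = (6.626×10⁻³⁴)(2.998×10⁸)/(316×10⁻⁹) = 6.286×10⁻¹⁹ J.
Energy delivered: (30.5 W m⁻²)(14.3×10⁻⁴ m²)(2670 s) = 116.5 J.
Photons incident: 116.5 / 6.286×10⁻¹⁹ = 1.853×10²⁰, i.e. 1.853×10²⁰/6.022×10²³ = 3.077×10⁻⁴ mol.
Φ = 9.75×10⁻⁵ mol / 3.077×10⁻⁴ mol photons = 0.317.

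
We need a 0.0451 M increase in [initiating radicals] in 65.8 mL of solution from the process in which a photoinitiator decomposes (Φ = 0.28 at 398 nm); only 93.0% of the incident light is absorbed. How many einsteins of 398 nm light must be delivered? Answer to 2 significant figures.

Product: (0.0451 M)(0.0658 L) = 0.002968 mol.
Photons that must be absorbed: 0.002968 / 0.28 = 0.01060 mol.
Incident photons needed: 0.01060 / 0.930 = 0.01140 mol.

0.011 einstein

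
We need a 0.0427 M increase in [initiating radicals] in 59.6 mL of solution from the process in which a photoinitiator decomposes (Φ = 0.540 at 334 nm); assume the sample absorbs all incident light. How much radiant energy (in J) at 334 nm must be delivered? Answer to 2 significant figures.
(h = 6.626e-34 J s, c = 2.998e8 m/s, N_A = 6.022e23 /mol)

1700 J

Product: (0.0427 M)(0.0596 L) = 0.002545 mol.
Photons that must be absorbed: 0.002545 / 0.540 = 0.004713 mol.
Photon energy: hc/λ = 5.948e-19 J; per mole, 3.582e5 J mol⁻¹.
Energy required: 0.004713 × 3.582e5 = 1700 J.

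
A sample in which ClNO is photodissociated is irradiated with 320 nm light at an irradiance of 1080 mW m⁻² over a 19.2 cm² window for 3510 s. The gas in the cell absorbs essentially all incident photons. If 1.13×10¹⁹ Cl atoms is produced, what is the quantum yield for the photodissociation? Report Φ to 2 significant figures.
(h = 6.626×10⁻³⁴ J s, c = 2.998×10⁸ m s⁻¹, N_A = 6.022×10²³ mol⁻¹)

Product: 1.13×10¹⁹ / 6.022×10²³ = 1.876×10⁻⁵ mol.
Photon energy at 320 nm: hc/λ = (6.626×10⁻³⁴)(2.998×10⁸)/(320×10⁻⁹) = 6.208×10⁻¹⁹ J.
Energy delivered: (1080 mW m⁻²)(19.2×10⁻⁴ m²)(3510 s) = 7.278 J.
Photons incident: 7.278 / 6.208×10⁻¹⁹ = 1.172×10¹⁹, i.e. 1.172×10¹⁹/6.022×10²³ = 1.946×10⁻⁵ mol.
Φ = 1.876×10⁻⁵ mol / 1.946×10⁻⁵ mol photons = 0.96.

Φ = 0.96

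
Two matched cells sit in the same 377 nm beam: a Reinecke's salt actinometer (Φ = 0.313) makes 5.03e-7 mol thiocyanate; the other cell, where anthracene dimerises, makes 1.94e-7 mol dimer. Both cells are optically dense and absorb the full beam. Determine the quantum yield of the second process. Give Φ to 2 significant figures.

Photons absorbed by the actinometer: 5.03e-7 / 0.313 = 1.607e-6 mol.
Φ(unknown) = 1.94e-7 / 1.607e-6 = 0.12.

Φ = 0.12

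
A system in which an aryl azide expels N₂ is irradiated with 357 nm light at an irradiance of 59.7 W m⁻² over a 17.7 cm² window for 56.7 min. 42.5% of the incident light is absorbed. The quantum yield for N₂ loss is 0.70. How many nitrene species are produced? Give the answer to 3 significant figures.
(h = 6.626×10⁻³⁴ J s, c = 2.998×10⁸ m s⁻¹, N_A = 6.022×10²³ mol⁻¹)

Photon energy at 357 nm: hc/λ = (6.626×10⁻³⁴)(2.998×10⁸)/(357×10⁻⁹) = 5.564×10⁻¹⁹ J.
Energy delivered: (59.7 W m⁻²)(17.7×10⁻⁴ m²)(3402 s) = 359.5 J.
Photons incident: 359.5 / 5.564×10⁻¹⁹ = 6.461×10²⁰, i.e. 6.461×10²⁰/6.022×10²³ = 0.001073 mol.
Photons absorbed: 0.425 × 0.001073 = 4.560×10⁻⁴ mol.
Product: Φ × n_abs = 0.70 × 4.560×10⁻⁴ = 3.192×10⁻⁴ mol.
As a count: 3.192×10⁻⁴ × 6.022×10²³ = 1.92×10²⁰.

1.92×10²⁰ species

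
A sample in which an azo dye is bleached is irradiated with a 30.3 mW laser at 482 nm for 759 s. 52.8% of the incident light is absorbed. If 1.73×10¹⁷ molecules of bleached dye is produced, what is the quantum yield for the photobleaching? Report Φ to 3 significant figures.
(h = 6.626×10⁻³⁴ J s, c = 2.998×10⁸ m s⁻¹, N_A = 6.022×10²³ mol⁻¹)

Product: 1.73×10¹⁷ / 6.022×10²³ = 2.873×10⁻⁷ mol.
Photon energy at 482 nm: hc/λ = (6.626×10⁻³⁴)(2.998×10⁸)/(482×10⁻⁹) = 4.121×10⁻¹⁹ J.
Energy delivered: (30.3 mW)(759 s) = 23.00 J.
Photons incident: 23.00 / 4.121×10⁻¹⁹ = 5.581×10¹⁹, i.e. 5.581×10¹⁹/6.022×10²³ = 9.268×10⁻⁵ mol.
Photons absorbed: 0.528 × 9.268×10⁻⁵ = 4.894×10⁻⁵ mol.
Φ = 2.873×10⁻⁷ mol / 4.894×10⁻⁵ mol photons = 0.00587.

Φ = 0.00587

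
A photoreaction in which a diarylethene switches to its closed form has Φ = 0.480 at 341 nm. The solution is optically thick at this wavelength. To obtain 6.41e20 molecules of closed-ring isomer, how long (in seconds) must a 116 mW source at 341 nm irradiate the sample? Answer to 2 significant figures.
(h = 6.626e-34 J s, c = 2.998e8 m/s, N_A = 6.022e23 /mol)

t ≈ 6700 s

Product: 6.41e20 / 6.022e23 = 0.001064 mol.
Photons that must be absorbed: 0.001064 / 0.480 = 0.002217 mol.
Photon energy: hc/λ = 5.825e-19 J; per mole, 3.508e5 J mol⁻¹.
Energy required: 0.002217 × 3.508e5 = 777.7 J.
Time: 777.7 J / 0.116 W = 6700 s.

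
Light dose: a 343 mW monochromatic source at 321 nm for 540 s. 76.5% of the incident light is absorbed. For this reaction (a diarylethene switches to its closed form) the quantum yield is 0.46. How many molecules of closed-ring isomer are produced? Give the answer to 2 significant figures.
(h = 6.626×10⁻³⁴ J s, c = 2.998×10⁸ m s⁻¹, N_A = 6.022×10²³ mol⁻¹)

Photon energy at 321 nm: hc/λ = (6.626×10⁻³⁴)(2.998×10⁸)/(321×10⁻⁹) = 6.188×10⁻¹⁹ J.
Energy delivered: (343 mW)(540 s) = 185.2 J.
Photons incident: 185.2 / 6.188×10⁻¹⁹ = 2.993×10²⁰, i.e. 2.993×10²⁰/6.022×10²³ = 4.970×10⁻⁴ mol.
Photons absorbed: 0.765 × 4.970×10⁻⁴ = 3.802×10⁻⁴ mol.
Product: Φ × n_abs = 0.46 × 3.802×10⁻⁴ = 1.749×10⁻⁴ mol.
As a count: 1.749×10⁻⁴ × 6.022×10²³ = 1.1×10²⁰.

1.1×10²⁰ molecules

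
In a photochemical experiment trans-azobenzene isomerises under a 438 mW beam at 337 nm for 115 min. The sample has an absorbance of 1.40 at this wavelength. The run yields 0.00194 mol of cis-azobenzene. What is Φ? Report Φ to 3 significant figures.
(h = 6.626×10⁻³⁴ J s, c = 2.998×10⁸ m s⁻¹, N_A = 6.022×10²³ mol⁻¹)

Photon energy at 337 nm: hc/λ = (6.626×10⁻³⁴)(2.998×10⁸)/(337×10⁻⁹) = 5.895×10⁻¹⁹ J.
Energy delivered: (438 mW)(6900 s) = 3022 J.
Photons incident: 3022 / 5.895×10⁻¹⁹ = 5.126×10²¹, i.e. 5.126×10²¹/6.022×10²³ = 0.008512 mol.
Fraction absorbed: 1 − 10^(−1.40) = 0.9602.
Photons absorbed: 0.9602 × 0.008512 = 0.008173 mol.
Φ = 0.00194 mol / 0.008173 mol photons = 0.237.

Φ = 0.237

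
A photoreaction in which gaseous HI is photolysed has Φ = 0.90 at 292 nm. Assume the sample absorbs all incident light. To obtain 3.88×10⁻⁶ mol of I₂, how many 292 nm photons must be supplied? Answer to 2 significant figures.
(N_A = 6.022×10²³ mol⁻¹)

2.6×10¹⁸ photons

Photons that must be absorbed: 3.88×10⁻⁶ / 0.90 = 4.311×10⁻⁶ mol.
Photon count: 4.311×10⁻⁶ × 6.022×10²³ = 2.6×10¹⁸.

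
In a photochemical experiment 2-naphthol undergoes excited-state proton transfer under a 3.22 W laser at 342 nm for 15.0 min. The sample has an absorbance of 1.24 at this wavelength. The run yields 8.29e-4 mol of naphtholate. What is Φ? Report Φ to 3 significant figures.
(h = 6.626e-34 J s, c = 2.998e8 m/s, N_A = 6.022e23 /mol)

Photon energy at 342 nm: hc/λ = (6.626e-34)(2.998e8)/(342e-9) = 5.808e-19 J.
Energy delivered: (3.22 W)(900 s) = 2898 J.
Photons incident: 2898 / 5.808e-19 = 4.990e21, i.e. 4.990e21/6.022e23 = 0.008286 mol.
Fraction absorbed: 1 − 10^(−1.24) = 0.9425.
Photons absorbed: 0.9425 × 0.008286 = 0.007810 mol.
Φ = 8.29e-4 mol / 0.007810 mol photons = 0.106.

Φ = 0.106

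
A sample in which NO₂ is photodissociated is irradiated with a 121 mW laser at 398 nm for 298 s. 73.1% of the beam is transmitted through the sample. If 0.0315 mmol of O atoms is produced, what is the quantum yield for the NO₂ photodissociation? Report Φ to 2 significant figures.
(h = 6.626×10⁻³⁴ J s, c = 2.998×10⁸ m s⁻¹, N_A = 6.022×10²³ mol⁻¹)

Φ = 0.98

Product: 0.0315 mmol = 3.15×10⁻⁵ mol.
Photon energy at 398 nm: hc/λ = (6.626×10⁻³⁴)(2.998×10⁸)/(398×10⁻⁹) = 4.991×10⁻¹⁹ J.
Energy delivered: (121 mW)(298 s) = 36.06 J.
Photons incident: 36.06 / 4.991×10⁻¹⁹ = 7.225×10¹⁹, i.e. 7.225×10¹⁹/6.022×10²³ = 1.200×10⁻⁴ mol.
Fraction absorbed: 1 − 73.1/100 = 0.2690.
Photons absorbed: 0.2690 × 1.200×10⁻⁴ = 3.228×10⁻⁵ mol.
Φ = 3.15×10⁻⁵ mol / 3.228×10⁻⁵ mol photons = 0.98.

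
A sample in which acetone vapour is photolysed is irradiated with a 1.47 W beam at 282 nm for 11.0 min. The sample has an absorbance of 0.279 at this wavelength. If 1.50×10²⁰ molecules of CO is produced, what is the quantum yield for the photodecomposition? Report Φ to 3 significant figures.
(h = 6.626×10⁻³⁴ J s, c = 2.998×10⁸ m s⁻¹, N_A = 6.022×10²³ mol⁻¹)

Product: 1.50×10²⁰ / 6.022×10²³ = 2.491×10⁻⁴ mol.
Photon energy at 282 nm: hc/λ = (6.626×10⁻³⁴)(2.998×10⁸)/(282×10⁻⁹) = 7.044×10⁻¹⁹ J.
Energy delivered: (1.47 W)(660 s) = 970.2 J.
Photons incident: 970.2 / 7.044×10⁻¹⁹ = 1.377×10²¹, i.e. 1.377×10²¹/6.022×10²³ = 0.002287 mol.
Fraction absorbed: 1 − 10^(−0.279) = 0.4740.
Photons absorbed: 0.4740 × 0.002287 = 0.001084 mol.
Φ = 2.491×10⁻⁴ mol / 0.001084 mol photons = 0.230.

Φ = 0.230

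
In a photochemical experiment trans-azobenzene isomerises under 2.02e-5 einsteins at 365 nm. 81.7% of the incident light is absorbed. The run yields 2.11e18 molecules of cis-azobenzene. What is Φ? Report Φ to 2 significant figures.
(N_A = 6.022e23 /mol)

Φ = 0.21

Product: 2.11e18 / 6.022e23 = 3.504e-6 mol.
Photons absorbed: 0.817 × 2.02e-5 = 1.650e-5 mol.
Φ = 3.504e-6 mol / 1.650e-5 mol photons = 0.21.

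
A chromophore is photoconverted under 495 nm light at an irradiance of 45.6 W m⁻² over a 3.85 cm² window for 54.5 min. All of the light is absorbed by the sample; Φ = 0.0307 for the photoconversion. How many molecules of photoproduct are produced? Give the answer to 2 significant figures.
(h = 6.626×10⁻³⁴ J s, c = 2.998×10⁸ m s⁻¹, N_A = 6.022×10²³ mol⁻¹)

Photon energy at 495 nm: hc/λ = (6.626×10⁻³⁴)(2.998×10⁸)/(495×10⁻⁹) = 4.013×10⁻¹⁹ J.
Energy delivered: (45.6 W m⁻²)(3.85×10⁻⁴ m²)(3270 s) = 57.41 J.
Photons incident: 57.41 / 4.013×10⁻¹⁹ = 1.431×10²⁰, i.e. 1.431×10²⁰/6.022×10²³ = 2.376×10⁻⁴ mol.
Product: Φ × n_abs = 0.0307 × 2.376×10⁻⁴ = 7.294×10⁻⁶ mol.
As a count: 7.294×10⁻⁶ × 6.022×10²³ = 4.4×10¹⁸.

4.4×10¹⁸ molecules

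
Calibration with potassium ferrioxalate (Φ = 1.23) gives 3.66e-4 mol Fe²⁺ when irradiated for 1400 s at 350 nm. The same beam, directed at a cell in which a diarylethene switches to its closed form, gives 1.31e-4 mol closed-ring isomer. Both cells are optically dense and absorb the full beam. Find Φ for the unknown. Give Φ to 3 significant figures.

Photons absorbed by the actinometer: 3.66e-4 / 1.23 = 2.976e-4 mol.
Φ(unknown) = 1.31e-4 / 2.976e-4 = 0.440.

Φ = 0.440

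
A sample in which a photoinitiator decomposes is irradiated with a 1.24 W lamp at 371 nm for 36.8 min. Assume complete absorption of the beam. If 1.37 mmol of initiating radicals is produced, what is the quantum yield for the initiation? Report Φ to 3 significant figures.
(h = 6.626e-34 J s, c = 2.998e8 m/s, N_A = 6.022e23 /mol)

Φ = 0.161

Product: 1.37 mmol = 0.00137 mol.
Photon energy at 371 nm: hc/λ = (6.626e-34)(2.998e8)/(371e-9) = 5.354e-19 J.
Energy delivered: (1.24 W)(2208 s) = 2738 J.
Photons incident: 2738 / 5.354e-19 = 5.114e21, i.e. 5.114e21/6.022e23 = 0.008492 mol.
Φ = 0.00137 mol / 0.008492 mol photons = 0.161.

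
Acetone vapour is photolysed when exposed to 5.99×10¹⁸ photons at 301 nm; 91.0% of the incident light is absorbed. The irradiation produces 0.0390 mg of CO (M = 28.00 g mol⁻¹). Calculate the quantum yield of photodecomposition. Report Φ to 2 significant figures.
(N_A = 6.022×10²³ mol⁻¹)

Product: 0.0390 mg / 28.00 g mol⁻¹ = 1.393×10⁻⁶ mol.
Moles of photons: 5.99×10¹⁸ / 6.022×10²³ = 9.947×10⁻⁶ mol.
Photons absorbed: 0.910 × 9.947×10⁻⁶ = 9.052×10⁻⁶ mol.
Φ = 1.393×10⁻⁶ mol / 9.052×10⁻⁶ mol photons = 0.15.

Φ = 0.15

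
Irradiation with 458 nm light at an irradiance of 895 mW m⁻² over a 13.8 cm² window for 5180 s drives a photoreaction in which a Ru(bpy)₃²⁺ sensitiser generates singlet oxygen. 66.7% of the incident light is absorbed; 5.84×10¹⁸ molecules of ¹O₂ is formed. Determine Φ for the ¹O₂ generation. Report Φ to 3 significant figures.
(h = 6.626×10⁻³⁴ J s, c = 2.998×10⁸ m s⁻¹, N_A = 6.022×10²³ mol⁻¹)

Product: 5.84×10¹⁸ / 6.022×10²³ = 9.698×10⁻⁶ mol.
Photon energy at 458 nm: hc/λ = (6.626×10⁻³⁴)(2.998×10⁸)/(458×10⁻⁹) = 4.337×10⁻¹⁹ J.
Energy delivered: (895 mW m⁻²)(13.8×10⁻⁴ m²)(5180 s) = 6.398 J.
Photons incident: 6.398 / 4.337×10⁻¹⁹ = 1.475×10¹⁹, i.e. 1.475×10¹⁹/6.022×10²³ = 2.449×10⁻⁵ mol.
Photons absorbed: 0.667 × 2.449×10⁻⁵ = 1.633×10⁻⁵ mol.
Φ = 9.698×10⁻⁶ mol / 1.633×10⁻⁵ mol photons = 0.594.

Φ = 0.594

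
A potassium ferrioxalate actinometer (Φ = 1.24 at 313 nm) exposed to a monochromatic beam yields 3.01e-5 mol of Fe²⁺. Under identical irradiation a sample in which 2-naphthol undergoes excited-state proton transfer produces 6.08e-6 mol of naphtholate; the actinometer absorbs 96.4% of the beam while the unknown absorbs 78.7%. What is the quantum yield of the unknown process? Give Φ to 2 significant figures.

Photons absorbed by the actinometer: 3.01e-5 / 1.24 = 2.427e-5 mol.
Incident flux: 2.427e-5 / 0.964 = 2.518e-5 einstein.
Absorbed by unknown: 0.787 × 2.518e-5 = 1.982e-5 mol.
Φ(unknown) = 6.08e-6 / 1.982e-5 = 0.31.

Φ = 0.31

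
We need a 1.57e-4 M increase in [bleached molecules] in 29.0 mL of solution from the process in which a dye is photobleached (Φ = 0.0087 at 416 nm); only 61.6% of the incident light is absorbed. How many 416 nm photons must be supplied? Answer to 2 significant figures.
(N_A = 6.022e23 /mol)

5.1e20 photons

Product: (1.57e-4 M)(0.029 L) = 4.553e-6 mol.
Photons that must be absorbed: 4.553e-6 / 0.0087 = 5.233e-4 mol.
Incident photons needed: 5.233e-4 / 0.616 = 8.495e-4 mol.
Photon count: 8.495e-4 × 6.022e23 = 5.1e20.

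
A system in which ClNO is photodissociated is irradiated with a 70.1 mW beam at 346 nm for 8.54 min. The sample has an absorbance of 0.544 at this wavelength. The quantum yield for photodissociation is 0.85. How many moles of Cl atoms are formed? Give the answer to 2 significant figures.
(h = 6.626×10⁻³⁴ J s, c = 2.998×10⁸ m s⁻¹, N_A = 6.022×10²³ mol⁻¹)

6.3×10⁻⁵ mol

Photon energy at 346 nm: hc/λ = (6.626×10⁻³⁴)(2.998×10⁸)/(346×10⁻⁹) = 5.741×10⁻¹⁹ J.
Energy delivered: (70.1 mW)(512.4 s) = 35.92 J.
Photons incident: 35.92 / 5.741×10⁻¹⁹ = 6.257×10¹⁹, i.e. 6.257×10¹⁹/6.022×10²³ = 1.039×10⁻⁴ mol.
Fraction absorbed: 1 − 10^(−0.544) = 0.7142.
Photons absorbed: 0.7142 × 1.039×10⁻⁴ = 7.421×10⁻⁵ mol.
Product: Φ × n_abs = 0.85 × 7.421×10⁻⁵ = 6.308×10⁻⁵ mol.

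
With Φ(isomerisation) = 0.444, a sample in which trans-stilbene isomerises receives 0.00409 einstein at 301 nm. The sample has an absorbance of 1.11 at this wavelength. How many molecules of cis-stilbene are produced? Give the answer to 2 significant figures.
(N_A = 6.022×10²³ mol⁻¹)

1.0×10²¹ molecules

Fraction absorbed: 1 − 10^(−1.11) = 0.9224.
Photons absorbed: 0.9224 × 0.00409 = 0.003773 mol.
Product: Φ × n_abs = 0.444 × 0.003773 = 0.001675 mol.
As a count: 0.001675 × 6.022×10²³ = 1.0×10²¹.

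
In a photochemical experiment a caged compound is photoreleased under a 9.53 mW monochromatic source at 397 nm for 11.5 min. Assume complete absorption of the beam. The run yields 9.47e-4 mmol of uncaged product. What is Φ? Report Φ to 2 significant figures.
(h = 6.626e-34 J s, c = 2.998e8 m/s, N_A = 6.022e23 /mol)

Product: 9.47e-4 mmol = 9.47e-7 mol.
Photon energy at 397 nm: hc/λ = (6.626e-34)(2.998e8)/(397e-9) = 5.004e-19 J.
Energy delivered: (9.53 mW)(690 s) = 6.576 J.
Photons incident: 6.576 / 5.004e-19 = 1.314e19, i.e. 1.314e19/6.022e23 = 2.182e-5 mol.
Φ = 9.47e-7 mol / 2.182e-5 mol photons = 0.043.

Φ = 0.043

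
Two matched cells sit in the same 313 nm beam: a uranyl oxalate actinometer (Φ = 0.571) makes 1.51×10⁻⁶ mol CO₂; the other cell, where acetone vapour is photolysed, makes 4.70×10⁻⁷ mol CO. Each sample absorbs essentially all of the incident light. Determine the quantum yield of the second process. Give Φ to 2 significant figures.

Φ = 0.18

Photons absorbed by the actinometer: 1.51×10⁻⁶ / 0.571 = 2.644×10⁻⁶ mol.
Φ(unknown) = 4.70×10⁻⁷ / 2.644×10⁻⁶ = 0.18.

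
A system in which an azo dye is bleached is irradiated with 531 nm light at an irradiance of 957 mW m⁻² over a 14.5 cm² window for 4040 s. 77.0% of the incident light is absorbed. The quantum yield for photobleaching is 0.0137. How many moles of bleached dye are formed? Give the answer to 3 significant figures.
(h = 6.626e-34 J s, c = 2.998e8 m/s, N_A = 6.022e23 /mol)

2.63e-7 mol

Photon energy at 531 nm: hc/λ = (6.626e-34)(2.998e8)/(531e-9) = 3.741e-19 J.
Energy delivered: (957 mW m⁻²)(14.5e-4 m²)(4040 s) = 5.606 J.
Photons incident: 5.606 / 3.741e-19 = 1.499e19, i.e. 1.499e19/6.022e23 = 2.489e-5 mol.
Photons absorbed: 0.770 × 2.489e-5 = 1.917e-5 mol.
Product: Φ × n_abs = 0.0137 × 1.917e-5 = 2.626e-7 mol.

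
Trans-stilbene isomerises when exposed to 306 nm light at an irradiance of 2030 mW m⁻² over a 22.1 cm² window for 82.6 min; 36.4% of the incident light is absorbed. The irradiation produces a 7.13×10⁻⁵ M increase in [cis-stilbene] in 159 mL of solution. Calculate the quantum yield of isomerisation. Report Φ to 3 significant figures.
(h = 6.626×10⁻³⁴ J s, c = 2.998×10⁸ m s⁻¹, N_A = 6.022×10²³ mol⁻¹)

Φ = 0.548

Product: (7.13×10⁻⁵ M)(0.159 L) = 1.134×10⁻⁵ mol.
Photon energy at 306 nm: hc/λ = (6.626×10⁻³⁴)(2.998×10⁸)/(306×10⁻⁹) = 6.492×10⁻¹⁹ J.
Energy delivered: (2030 mW m⁻²)(22.1×10⁻⁴ m²)(4956 s) = 22.23 J.
Photons incident: 22.23 / 6.492×10⁻¹⁹ = 3.424×10¹⁹, i.e. 3.424×10¹⁹/6.022×10²³ = 5.686×10⁻⁵ mol.
Photons absorbed: 0.364 × 5.686×10⁻⁵ = 2.070×10⁻⁵ mol.
Φ = 1.134×10⁻⁵ mol / 2.070×10⁻⁵ mol photons = 0.548.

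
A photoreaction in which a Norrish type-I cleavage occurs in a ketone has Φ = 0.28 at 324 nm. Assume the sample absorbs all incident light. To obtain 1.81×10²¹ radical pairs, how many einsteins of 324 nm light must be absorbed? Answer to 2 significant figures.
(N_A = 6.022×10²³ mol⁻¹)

Product: 1.81×10²¹ / 6.022×10²³ = 0.003006 mol.
Photons that must be absorbed: 0.003006 / 0.28 = 0.01074 mol.

0.011 einstein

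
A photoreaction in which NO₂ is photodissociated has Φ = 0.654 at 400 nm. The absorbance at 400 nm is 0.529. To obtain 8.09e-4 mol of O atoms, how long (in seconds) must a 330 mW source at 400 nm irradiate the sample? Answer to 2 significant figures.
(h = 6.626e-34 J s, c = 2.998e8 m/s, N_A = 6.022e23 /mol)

Photons that must be absorbed: 8.09e-4 / 0.654 = 0.001237 mol.
Fraction absorbed: 1 − 10^(−0.529) = 0.7042.
Incident photons needed: 0.001237 / 0.7042 = 0.001757 mol.
Photon energy: hc/λ = 4.966e-19 J; per mole, 2.991e5 J mol⁻¹.
Energy required: 0.001757 × 2.991e5 = 525.5 J.
Time: 525.5 J / 0.33 W = 1600 s.

t ≈ 1600 s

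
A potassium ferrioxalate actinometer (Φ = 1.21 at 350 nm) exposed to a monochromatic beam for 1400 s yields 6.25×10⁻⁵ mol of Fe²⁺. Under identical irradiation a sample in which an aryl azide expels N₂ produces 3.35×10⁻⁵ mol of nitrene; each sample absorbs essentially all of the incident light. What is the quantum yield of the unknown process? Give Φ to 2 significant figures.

Φ = 0.65

Photons absorbed by the actinometer: 6.25×10⁻⁵ / 1.21 = 5.165×10⁻⁵ mol.
Φ(unknown) = 3.35×10⁻⁵ / 5.165×10⁻⁵ = 0.65.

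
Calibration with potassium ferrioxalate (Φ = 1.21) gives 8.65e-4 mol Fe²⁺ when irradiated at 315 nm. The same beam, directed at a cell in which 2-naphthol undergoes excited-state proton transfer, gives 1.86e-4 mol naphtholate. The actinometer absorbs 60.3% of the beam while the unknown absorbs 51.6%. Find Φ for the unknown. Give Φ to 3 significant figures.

Φ = 0.304

Photons absorbed by the actinometer: 8.65e-4 / 1.21 = 7.149e-4 mol.
Incident flux: 7.149e-4 / 0.603 = 0.001186 einstein.
Absorbed by unknown: 0.516 × 0.001186 = 6.120e-4 mol.
Φ(unknown) = 1.86e-4 / 6.120e-4 = 0.304.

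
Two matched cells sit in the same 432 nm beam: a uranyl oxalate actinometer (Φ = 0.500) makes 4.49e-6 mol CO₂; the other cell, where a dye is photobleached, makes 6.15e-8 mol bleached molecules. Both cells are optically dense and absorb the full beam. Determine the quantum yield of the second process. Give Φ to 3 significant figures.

Photons absorbed by the actinometer: 4.49e-6 / 0.500 = 8.980e-6 mol.
Φ(unknown) = 6.15e-8 / 8.980e-6 = 0.00685.

Φ = 0.00685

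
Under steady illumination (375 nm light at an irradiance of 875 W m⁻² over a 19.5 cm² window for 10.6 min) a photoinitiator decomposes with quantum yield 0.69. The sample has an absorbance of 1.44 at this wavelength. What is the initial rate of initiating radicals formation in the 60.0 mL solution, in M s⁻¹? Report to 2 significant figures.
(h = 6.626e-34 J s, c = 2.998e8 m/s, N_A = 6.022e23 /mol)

Photon energy at 375 nm: hc/λ = (6.626e-34)(2.998e8)/(375e-9) = 5.297e-19 J.
Energy delivered: (875 W m⁻²)(19.5e-4 m²)(636 s) = 1085 J.
Photons incident: 1085 / 5.297e-19 = 2.048e21, i.e. 2.048e21/6.022e23 = 0.003401 mol.
Fraction absorbed: 1 − 10^(−1.44) = 0.9637.
Photons absorbed: 0.9637 × 0.003401 = 0.003278 mol.
Product formed: 0.69 × 0.003278 = 0.002262 mol.
Rate: 0.002262 mol / (636 s × 0.06 L) = 5.9e-5 M s⁻¹.

5.9e-5 M s⁻¹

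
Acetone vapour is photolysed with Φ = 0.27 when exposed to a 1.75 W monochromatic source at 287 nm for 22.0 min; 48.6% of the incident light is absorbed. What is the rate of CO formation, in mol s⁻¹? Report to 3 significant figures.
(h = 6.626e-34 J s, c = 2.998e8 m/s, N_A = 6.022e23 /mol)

5.51e-7 mol s⁻¹

Photon energy at 287 nm: hc/λ = (6.626e-34)(2.998e8)/(287e-9) = 6.922e-19 J.
Energy delivered: (1.75 W)(1320 s) = 2310 J.
Photons incident: 2310 / 6.922e-19 = 3.337e21, i.e. 3.337e21/6.022e23 = 0.005541 mol.
Photons absorbed: 0.486 × 0.005541 = 0.002693 mol.
Product formed: 0.27 × 0.002693 = 7.271e-4 mol.
Rate: 7.271e-4 / 1320 s = 5.51e-7 mol s⁻¹.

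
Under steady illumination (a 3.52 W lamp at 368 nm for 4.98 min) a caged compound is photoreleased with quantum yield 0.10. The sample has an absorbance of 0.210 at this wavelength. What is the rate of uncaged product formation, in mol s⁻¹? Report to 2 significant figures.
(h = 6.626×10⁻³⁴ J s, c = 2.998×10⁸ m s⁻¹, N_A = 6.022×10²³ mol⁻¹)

4.2×10⁻⁷ mol s⁻¹

Photon energy at 368 nm: hc/λ = (6.626×10⁻³⁴)(2.998×10⁸)/(368×10⁻⁹) = 5.398×10⁻¹⁹ J.
Energy delivered: (3.52 W)(298.8 s) = 1052 J.
Photons incident: 1052 / 5.398×10⁻¹⁹ = 1.949×10²¹, i.e. 1.949×10²¹/6.022×10²³ = 0.003236 mol.
Fraction absorbed: 1 − 10^(−0.210) = 0.3834.
Photons absorbed: 0.3834 × 0.003236 = 0.001241 mol.
Product formed: 0.10 × 0.001241 = 1.241×10⁻⁴ mol.
Rate: 1.241×10⁻⁴ / 298.8 s = 4.2×10⁻⁷ mol s⁻¹.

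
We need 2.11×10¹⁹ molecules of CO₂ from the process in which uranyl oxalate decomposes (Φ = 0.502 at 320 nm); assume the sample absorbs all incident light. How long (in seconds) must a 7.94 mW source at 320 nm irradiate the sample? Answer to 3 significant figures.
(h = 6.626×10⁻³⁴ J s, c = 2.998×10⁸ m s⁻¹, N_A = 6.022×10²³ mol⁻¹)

t ≈ 3290 s

Product: 2.11×10¹⁹ / 6.022×10²³ = 3.504×10⁻⁵ mol.
Photons that must be absorbed: 3.504×10⁻⁵ / 0.502 = 6.980×10⁻⁵ mol.
Photon energy: hc/λ = 6.208×10⁻¹⁹ J; per mole, 3.738×10⁵ J mol⁻¹.
Energy required: 6.980×10⁻⁵ × 3.738×10⁵ = 26.09 J.
Time: 26.09 J / 0.00794 W = 3290 s.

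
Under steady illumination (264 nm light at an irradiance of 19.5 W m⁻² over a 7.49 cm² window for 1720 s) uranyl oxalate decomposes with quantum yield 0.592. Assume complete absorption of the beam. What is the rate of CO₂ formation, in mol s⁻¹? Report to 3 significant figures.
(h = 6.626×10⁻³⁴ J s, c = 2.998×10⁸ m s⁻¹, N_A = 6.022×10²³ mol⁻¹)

1.91×10⁻⁸ mol s⁻¹

Photon energy at 264 nm: hc/λ = (6.626×10⁻³⁴)(2.998×10⁸)/(264×10⁻⁹) = 7.525×10⁻¹⁹ J.
Energy delivered: (19.5 W m⁻²)(7.49×10⁻⁴ m²)(1720 s) = 25.12 J.
Photons incident: 25.12 / 7.525×10⁻¹⁹ = 3.338×10¹⁹, i.e. 3.338×10¹⁹/6.022×10²³ = 5.543×10⁻⁵ mol.
Product formed: 0.592 × 5.543×10⁻⁵ = 3.281×10⁻⁵ mol.
Rate: 3.281×10⁻⁵ / 1720 s = 1.91×10⁻⁸ mol s⁻¹.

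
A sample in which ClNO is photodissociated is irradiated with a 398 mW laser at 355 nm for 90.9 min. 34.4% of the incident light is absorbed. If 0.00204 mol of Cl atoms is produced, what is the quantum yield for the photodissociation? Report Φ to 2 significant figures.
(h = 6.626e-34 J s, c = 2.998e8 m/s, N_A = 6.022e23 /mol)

Φ = 0.92

Photon energy at 355 nm: hc/λ = (6.626e-34)(2.998e8)/(355e-9) = 5.596e-19 J.
Energy delivered: (398 mW)(5454 s) = 2171 J.
Photons incident: 2171 / 5.596e-19 = 3.880e21, i.e. 3.880e21/6.022e23 = 0.006443 mol.
Photons absorbed: 0.344 × 0.006443 = 0.002216 mol.
Φ = 0.00204 mol / 0.002216 mol photons = 0.92.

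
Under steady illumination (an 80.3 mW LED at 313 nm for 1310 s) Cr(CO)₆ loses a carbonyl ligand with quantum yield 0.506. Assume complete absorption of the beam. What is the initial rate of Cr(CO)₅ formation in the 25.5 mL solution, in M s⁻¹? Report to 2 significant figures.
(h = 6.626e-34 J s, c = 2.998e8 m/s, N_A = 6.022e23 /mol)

4.2e-6 M s⁻¹

Photon energy at 313 nm: hc/λ = (6.626e-34)(2.998e8)/(313e-9) = 6.347e-19 J.
Energy delivered: (80.3 mW)(1310 s) = 105.2 J.
Photons incident: 105.2 / 6.347e-19 = 1.657e20, i.e. 1.657e20/6.022e23 = 2.752e-4 mol.
Product formed: 0.506 × 2.752e-4 = 1.393e-4 mol.
Rate: 1.393e-4 mol / (1310 s × 0.0255 L) = 4.2e-6 M s⁻¹.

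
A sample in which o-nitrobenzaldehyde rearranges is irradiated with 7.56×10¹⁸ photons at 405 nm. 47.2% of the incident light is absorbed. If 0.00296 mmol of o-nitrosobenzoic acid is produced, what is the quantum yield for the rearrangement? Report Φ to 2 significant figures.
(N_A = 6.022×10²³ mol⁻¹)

Product: 0.00296 mmol = 2.96×10⁻⁶ mol.
Moles of photons: 7.56×10¹⁸ / 6.022×10²³ = 1.255×10⁻⁵ mol.
Photons absorbed: 0.472 × 1.255×10⁻⁵ = 5.924×10⁻⁶ mol.
Φ = 2.96×10⁻⁶ mol / 5.924×10⁻⁶ mol photons = 0.50.

Φ = 0.50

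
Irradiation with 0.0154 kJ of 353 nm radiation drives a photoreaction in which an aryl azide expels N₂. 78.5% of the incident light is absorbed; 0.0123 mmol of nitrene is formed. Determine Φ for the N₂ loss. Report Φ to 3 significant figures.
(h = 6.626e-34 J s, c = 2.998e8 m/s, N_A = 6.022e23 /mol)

Φ = 0.345

Product: 0.0123 mmol = 1.23e-5 mol.
Photon energy at 353 nm: hc/λ = (6.626e-34)(2.998e8)/(353e-9) = 5.627e-19 J.
Incident energy: 0.0154 kJ = 15.4 J.
Photons incident: 15.4 / 5.627e-19 = 2.737e19, i.e. 2.737e19/6.022e23 = 4.545e-5 mol.
Photons absorbed: 0.785 × 4.545e-5 = 3.568e-5 mol.
Φ = 1.23e-5 mol / 3.568e-5 mol photons = 0.345.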